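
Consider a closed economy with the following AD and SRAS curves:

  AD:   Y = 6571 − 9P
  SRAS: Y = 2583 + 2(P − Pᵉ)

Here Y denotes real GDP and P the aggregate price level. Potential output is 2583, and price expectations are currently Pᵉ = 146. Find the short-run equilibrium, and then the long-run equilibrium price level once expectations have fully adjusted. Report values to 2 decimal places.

Short run: P = 389.09, Y = 3069.18. Long run: P = 443.11.

Short run: with Pᵉ = 146, SRAS is Y = 2291 + 2P. Setting AD = SRAS gives 4280 = 11P, so P = 389.09 and Y = 6571 − 9P = 3069.18.
Output 3069.18 is above potential 2583, so over time expected prices rise and SRAS shifts left until Y returns to 2583.
Long run: Y = 2583 on the AD curve gives 2583 = 6571 − 9P, so P = 443.11.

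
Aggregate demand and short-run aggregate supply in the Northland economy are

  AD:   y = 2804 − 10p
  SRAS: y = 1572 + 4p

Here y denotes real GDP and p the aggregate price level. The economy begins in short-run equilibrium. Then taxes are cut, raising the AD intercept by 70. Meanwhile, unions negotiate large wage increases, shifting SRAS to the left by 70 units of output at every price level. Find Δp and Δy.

Δp = +10, Δy = -30

After both shocks: AD is y = 2874 − 10p and SRAS is y = 1502 + 4p.
Setting them equal: 1372 = 14p, so p = 98.
y = 2874 − 10·98 = 1894.
Initially p = 88, y = 1924, so Δp = +10 and Δy = -30.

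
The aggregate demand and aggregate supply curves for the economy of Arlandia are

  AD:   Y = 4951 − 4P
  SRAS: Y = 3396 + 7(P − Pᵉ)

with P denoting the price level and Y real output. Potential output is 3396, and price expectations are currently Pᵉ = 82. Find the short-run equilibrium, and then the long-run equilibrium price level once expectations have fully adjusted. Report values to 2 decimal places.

Short run: P = 193.55, Y = 4176.82. Long run: P = 388.75.

Short run: with Pᵉ = 82, SRAS is Y = 2822 + 7P. Setting AD = SRAS gives 2129 = 11P, so P = 193.55 and Y = 4951 − 4P = 4176.82.
Output 4176.82 is above potential 3396, so over time expected prices rise and SRAS shifts left until Y returns to 3396.
Long run: Y = 3396 on the AD curve gives 3396 = 4951 − 4P, so P = 388.75.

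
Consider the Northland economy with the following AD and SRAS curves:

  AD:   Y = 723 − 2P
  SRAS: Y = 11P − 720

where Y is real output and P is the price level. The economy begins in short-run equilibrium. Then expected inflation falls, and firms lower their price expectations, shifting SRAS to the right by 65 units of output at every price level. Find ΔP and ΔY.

This is a positive supply shock: SRAS shifts right.
New SRAS: Y = 11P − 655.
Set AD = SRAS: 723 − 2P = 11P − 655, so 1378 = 13P and P = 106.
Y = 723 − 2·106 = 511.
Initially P = 111, Y = 501, so ΔP = -5 and ΔY = +10.

ΔP = -5, ΔY = +10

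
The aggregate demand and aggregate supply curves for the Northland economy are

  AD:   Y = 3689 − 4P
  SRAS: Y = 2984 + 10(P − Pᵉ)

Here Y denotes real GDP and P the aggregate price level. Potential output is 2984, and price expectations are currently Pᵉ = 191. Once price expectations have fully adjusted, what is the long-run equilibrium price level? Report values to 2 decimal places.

Long-run P = 176.25

Short run: with Pᵉ = 191, SRAS is Y = 1074 + 10P. Setting AD = SRAS gives 2615 = 14P, so P = 186.79 and Y = 3689 − 4P = 2941.86.
Output 2941.86 is below potential 2984, so over time expected prices fall and SRAS shifts right until Y returns to 2984.
Long run: Y = 2984 on the AD curve gives 2984 = 3689 − 4P, so P = 176.25.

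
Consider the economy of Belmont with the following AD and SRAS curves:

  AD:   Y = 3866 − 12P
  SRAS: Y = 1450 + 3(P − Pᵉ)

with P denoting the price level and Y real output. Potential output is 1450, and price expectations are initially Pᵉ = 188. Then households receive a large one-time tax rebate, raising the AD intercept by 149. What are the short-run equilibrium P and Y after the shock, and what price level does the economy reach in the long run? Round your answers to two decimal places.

AD shifts right: new AD is Y = 4015 − 12P. With Pᵉ = 188, SRAS is Y = 886 + 3P.
Short run: 4015 − 12P = 886 + 3P gives 3129 = 15P, so P = 208.60 and Y = 4015 − 12P = 1511.80.
Y = 1511.80 is above potential 1450; expectations adjust and SRAS shifts left until Y = 1450.
Long run: on the new AD curve, 1450 = 4015 − 12P gives P = 213.75.

Short run: P = 208.60, Y = 1511.80. Long run: P = 213.75.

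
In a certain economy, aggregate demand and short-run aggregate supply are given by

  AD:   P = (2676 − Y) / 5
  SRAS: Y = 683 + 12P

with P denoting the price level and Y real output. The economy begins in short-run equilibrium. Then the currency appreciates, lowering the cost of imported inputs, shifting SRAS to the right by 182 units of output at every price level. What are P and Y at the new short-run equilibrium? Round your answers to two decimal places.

P = 106.53, Y = 2143.35

This is a positive supply shock: SRAS shifts right.
New SRAS: Y = 865 + 12P.
Set AD = SRAS: 2676 − 5P = 865 + 12P, so 1811 = 17P and P = 106.53.
Substituting into AD, Y = 2143.35.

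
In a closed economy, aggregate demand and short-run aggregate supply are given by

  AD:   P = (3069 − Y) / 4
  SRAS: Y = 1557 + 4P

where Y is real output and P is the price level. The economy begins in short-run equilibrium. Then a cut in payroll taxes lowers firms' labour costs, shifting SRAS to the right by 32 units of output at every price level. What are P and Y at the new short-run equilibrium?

This is a positive supply shock: SRAS shifts right.
New SRAS: Y = 1589 + 4P.
Set AD = SRAS: 3069 − 4P = 1589 + 4P, so 1480 = 8P and P = 185.
Y = 3069 − 4·185 = 2329.

P = 185, Y = 2329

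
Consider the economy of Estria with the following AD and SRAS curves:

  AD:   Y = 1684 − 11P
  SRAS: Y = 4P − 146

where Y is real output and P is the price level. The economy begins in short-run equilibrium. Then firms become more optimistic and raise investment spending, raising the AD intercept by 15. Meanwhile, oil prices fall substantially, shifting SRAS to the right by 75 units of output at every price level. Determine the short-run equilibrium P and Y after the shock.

After both shocks: AD is Y = 1699 − 11P and SRAS is Y = 4P − 71.
Setting them equal: 1770 = 15P, so P = 118.
Y = 1699 − 11·118 = 401.

P = 118, Y = 401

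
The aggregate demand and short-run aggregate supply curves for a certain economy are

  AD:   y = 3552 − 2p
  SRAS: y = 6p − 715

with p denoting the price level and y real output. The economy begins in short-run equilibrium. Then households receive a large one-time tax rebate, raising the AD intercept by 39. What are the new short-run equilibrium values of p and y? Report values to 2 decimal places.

p = 538.25, y = 2514.50

This is a positive demand shock: AD shifts right.
New AD: y = 3591 − 2p.
Set AD = SRAS: 3591 − 2p = 6p − 715, so 4306 = 8p and p = 538.25.
Substituting into AD, y = 2514.50.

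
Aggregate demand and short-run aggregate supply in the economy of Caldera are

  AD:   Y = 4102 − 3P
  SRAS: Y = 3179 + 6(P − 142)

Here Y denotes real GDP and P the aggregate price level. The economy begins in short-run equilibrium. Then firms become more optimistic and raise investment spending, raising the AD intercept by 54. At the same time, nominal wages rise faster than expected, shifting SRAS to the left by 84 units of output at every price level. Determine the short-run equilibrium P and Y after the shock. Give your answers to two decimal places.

After both shocks: AD is Y = 4156 − 3P and SRAS is Y = 2243 + 6P.
Setting them equal: 1913 = 9P, so P = 212.56.
Substituting into AD, Y = 3518.33.

P = 212.56, Y = 3518.33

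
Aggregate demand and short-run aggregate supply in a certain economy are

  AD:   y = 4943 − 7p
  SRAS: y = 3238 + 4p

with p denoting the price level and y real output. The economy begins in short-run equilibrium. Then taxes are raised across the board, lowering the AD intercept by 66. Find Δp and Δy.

This is a negative demand shock: AD shifts left.
New AD: y = 4877 − 7p.
Set AD = SRAS: 4877 − 7p = 3238 + 4p, so 1639 = 11p and p = 149.
y = 4877 − 7·149 = 3834.
Initially p = 155, y = 3858, so Δp = -6 and Δy = -24.

Δp = -6, Δy = -24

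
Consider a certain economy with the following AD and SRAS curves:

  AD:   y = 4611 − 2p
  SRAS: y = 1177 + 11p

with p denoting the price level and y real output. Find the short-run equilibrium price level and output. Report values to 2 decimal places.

p = 264.15, y = 4082.69

Set AD = SRAS: 4611 − 2p = 1177 + 11p, so 3434 = 13p and p = 264.15.
Substituting into AD, y = 4611 − 2p = 4082.69.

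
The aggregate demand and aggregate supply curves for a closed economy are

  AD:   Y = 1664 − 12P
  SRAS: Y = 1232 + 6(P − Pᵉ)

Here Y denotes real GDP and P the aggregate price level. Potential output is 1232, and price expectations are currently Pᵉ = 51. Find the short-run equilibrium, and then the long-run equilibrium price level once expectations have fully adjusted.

Short run: P = 41, Y = 1172. Long run: P = 36.

Short run: with Pᵉ = 51, SRAS is Y = 926 + 6P. Setting AD = SRAS gives 738 = 18P, so P = 41 and Y = 1664 − 12·41 = 1172.
Output 1172 is below potential 1232, so over time expected prices fall and SRAS shifts right until Y returns to 1232.
Long run: Y = 1232 on the AD curve gives 1232 = 1664 − 12P, so P = 36.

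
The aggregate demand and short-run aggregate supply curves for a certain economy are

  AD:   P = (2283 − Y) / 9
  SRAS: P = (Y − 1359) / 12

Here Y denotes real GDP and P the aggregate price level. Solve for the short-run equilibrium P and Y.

P = 44, Y = 1887

Rearrange AD to Y = 2283 − 9P.
Rearrange SRAS to Y = 1359 + 12P.
Set AD = SRAS: 2283 − 9P = 1359 + 12P, so 924 = 21P and P = 44.
Then Y = 2283 − 9·44 = 1887.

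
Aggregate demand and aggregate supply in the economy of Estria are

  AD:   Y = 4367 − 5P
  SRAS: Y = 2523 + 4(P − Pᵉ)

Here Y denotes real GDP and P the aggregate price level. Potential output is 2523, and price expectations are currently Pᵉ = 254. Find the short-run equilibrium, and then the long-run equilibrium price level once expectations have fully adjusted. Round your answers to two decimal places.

Short run: P = 317.78, Y = 2778.11. Long run: P = 368.80.

Short run: with Pᵉ = 254, SRAS is Y = 1507 + 4P. Setting AD = SRAS gives 2860 = 9P, so P = 317.78 and Y = 4367 − 5P = 2778.11.
Output 2778.11 is above potential 2523, so over time expected prices rise and SRAS shifts left until Y returns to 2523.
Long run: Y = 2523 on the AD curve gives 2523 = 4367 − 5P, so P = 368.80.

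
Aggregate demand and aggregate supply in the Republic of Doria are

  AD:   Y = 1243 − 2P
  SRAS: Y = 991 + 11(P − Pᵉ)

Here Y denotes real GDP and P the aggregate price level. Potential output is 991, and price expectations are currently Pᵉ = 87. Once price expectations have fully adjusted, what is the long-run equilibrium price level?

Short run: with Pᵉ = 87, SRAS is Y = 34 + 11P. Setting AD = SRAS gives 1209 = 13P, so P = 93 and Y = 1243 − 2·93 = 1057.
Output 1057 is above potential 991, so over time expected prices rise and SRAS shifts left until Y returns to 991.
Long run: Y = 991 on the AD curve gives 991 = 1243 − 2P, so P = 126.

Long-run P = 126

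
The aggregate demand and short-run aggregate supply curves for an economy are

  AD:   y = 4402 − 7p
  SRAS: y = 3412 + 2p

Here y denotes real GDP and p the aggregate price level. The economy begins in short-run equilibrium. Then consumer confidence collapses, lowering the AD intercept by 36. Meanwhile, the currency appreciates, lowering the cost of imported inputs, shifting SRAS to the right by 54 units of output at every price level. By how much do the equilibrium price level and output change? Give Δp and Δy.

Δp = -10, Δy = +34

After both shocks: AD is y = 4366 − 7p and SRAS is y = 3466 + 2p.
Setting them equal: 900 = 9p, so p = 100.
y = 4366 − 7·100 = 3666.
Initially p = 110, y = 3632, so Δp = -10 and Δy = +34.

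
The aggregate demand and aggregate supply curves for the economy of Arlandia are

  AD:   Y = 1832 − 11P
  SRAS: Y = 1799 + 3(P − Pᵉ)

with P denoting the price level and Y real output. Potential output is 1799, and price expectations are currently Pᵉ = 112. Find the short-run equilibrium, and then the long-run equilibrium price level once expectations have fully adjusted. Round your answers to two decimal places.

Short run: with Pᵉ = 112, SRAS is Y = 1463 + 3P. Setting AD = SRAS gives 369 = 14P, so P = 26.36 and Y = 1832 − 11P = 1542.07.
Output 1542.07 is below potential 1799, so over time expected prices fall and SRAS shifts right until Y returns to 1799.
Long run: Y = 1799 on the AD curve gives 1799 = 1832 − 11P, so P = 3.00.

Short run: P = 26.36, Y = 1542.07. Long run: P = 3.00.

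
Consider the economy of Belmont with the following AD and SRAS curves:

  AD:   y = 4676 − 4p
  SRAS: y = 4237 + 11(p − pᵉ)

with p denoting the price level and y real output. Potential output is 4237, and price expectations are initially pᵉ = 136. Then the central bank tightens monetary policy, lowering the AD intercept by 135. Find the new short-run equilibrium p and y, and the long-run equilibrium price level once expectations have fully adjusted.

Short run: p = 120, y = 4061. Long run: p = 76.

AD shifts left: new AD is y = 4541 − 4p. With pᵉ = 136, SRAS is y = 2741 + 11p.
Short run: 4541 − 4p = 2741 + 11p gives 1800 = 15p, so p = 120 and y = 4541 − 4·120 = 4061.
y = 4061 is below potential 4237; expectations adjust and SRAS shifts right until y = 4237.
Long run: on the new AD curve, 4237 = 4541 − 4p gives p = 76.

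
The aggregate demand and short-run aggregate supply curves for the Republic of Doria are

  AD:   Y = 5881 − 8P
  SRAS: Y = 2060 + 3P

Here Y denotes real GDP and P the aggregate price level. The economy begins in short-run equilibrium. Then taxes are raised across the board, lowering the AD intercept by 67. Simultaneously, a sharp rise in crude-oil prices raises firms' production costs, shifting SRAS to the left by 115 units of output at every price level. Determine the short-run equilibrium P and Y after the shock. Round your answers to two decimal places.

After both shocks: AD is Y = 5814 − 8P and SRAS is Y = 1945 + 3P.
Setting them equal: 3869 = 11P, so P = 351.73.
Substituting into AD, Y = 3000.18.

P = 351.73, Y = 3000.18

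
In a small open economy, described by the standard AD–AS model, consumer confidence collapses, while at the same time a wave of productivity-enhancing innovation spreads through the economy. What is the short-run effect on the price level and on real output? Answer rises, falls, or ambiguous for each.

Price level: falls; output: ambiguous

The first event is a negative demand shock: AD shifts left, which by itself pushes P down and Y down.
The second is a favourable supply shock: SRAS shifts right, which by itself pushes P down and Y up.
Both shocks push P down, so P falls. The two shocks push Y in opposite directions, so the effect on Y is ambiguous.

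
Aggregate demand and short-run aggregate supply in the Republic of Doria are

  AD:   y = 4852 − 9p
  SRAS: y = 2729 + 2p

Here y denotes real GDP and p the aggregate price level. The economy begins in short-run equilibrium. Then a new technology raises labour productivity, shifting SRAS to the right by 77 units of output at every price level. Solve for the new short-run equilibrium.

This is a positive supply shock: SRAS shifts right.
New SRAS: y = 2806 + 2p.
Set AD = SRAS: 4852 − 9p = 2806 + 2p, so 2046 = 11p and p = 186.
y = 4852 − 9·186 = 3178.

p = 186, y = 3178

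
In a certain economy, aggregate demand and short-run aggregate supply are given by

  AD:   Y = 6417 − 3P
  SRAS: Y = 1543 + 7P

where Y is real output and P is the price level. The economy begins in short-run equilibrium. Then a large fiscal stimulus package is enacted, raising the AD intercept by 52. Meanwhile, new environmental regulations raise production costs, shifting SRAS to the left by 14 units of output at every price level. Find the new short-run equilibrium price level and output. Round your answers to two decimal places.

After both shocks: AD is Y = 6469 − 3P and SRAS is Y = 1529 + 7P.
Setting them equal: 4940 = 10P, so P = 494.00.
Substituting into AD, Y = 4987.00.

P = 494.00, Y = 4987.00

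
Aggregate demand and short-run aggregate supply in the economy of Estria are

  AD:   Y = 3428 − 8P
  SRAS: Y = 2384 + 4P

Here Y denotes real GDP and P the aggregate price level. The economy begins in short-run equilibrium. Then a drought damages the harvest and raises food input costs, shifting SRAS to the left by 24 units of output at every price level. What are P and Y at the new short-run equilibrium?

This is a negative supply shock: SRAS shifts left.
New SRAS: Y = 2360 + 4P.
Set AD = SRAS: 3428 − 8P = 2360 + 4P, so 1068 = 12P and P = 89.
Y = 3428 − 8·89 = 2716.

P = 89, Y = 2716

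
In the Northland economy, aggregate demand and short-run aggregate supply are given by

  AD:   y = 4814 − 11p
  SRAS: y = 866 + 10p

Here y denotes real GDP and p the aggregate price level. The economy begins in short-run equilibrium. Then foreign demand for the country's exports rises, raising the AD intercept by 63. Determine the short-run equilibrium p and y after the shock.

p = 191, y = 2776

This is a positive demand shock: AD shifts right.
New AD: y = 4877 − 11p.
Set AD = SRAS: 4877 − 11p = 866 + 10p, so 4011 = 21p and p = 191.
y = 4877 − 11·191 = 2776.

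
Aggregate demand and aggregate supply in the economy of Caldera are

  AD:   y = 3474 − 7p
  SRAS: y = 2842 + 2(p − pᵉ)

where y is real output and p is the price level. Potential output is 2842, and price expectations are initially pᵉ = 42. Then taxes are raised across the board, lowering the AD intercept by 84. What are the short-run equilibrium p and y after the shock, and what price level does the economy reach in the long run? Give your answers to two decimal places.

Short run: p = 70.22, y = 2898.44. Long run: p = 78.29.

AD shifts left: new AD is y = 3390 − 7p. With pᵉ = 42, SRAS is y = 2758 + 2p.
Short run: 3390 − 7p = 2758 + 2p gives 632 = 9p, so p = 70.22 and y = 3390 − 7p = 2898.44.
y = 2898.44 is above potential 2842; expectations adjust and SRAS shifts left until y = 2842.
Long run: on the new AD curve, 2842 = 3390 − 7p gives p = 78.29.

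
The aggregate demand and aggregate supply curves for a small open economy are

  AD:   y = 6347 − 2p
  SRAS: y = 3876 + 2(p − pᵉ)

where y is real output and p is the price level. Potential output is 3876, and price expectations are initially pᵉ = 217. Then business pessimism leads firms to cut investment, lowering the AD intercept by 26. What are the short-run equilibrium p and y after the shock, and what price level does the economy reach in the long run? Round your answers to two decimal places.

AD shifts left: new AD is y = 6321 − 2p. With pᵉ = 217, SRAS is y = 3442 + 2p.
Short run: 6321 − 2p = 3442 + 2p gives 2879 = 4p, so p = 719.75 and y = 6321 − 2p = 4881.50.
y = 4881.50 is above potential 3876; expectations adjust and SRAS shifts left until y = 3876.
Long run: on the new AD curve, 3876 = 6321 − 2p gives p = 1222.50.

Short run: p = 719.75, y = 4881.50. Long run: p = 1222.50.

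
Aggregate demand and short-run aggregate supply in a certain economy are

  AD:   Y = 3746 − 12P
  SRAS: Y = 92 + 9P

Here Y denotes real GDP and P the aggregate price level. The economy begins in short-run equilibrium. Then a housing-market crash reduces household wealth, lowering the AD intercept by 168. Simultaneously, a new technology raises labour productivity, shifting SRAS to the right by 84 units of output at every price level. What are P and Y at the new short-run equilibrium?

P = 162, Y = 1634

After both shocks: AD is Y = 3578 − 12P and SRAS is Y = 176 + 9P.
Setting them equal: 3402 = 21P, so P = 162.
Y = 3578 − 12·162 = 1634.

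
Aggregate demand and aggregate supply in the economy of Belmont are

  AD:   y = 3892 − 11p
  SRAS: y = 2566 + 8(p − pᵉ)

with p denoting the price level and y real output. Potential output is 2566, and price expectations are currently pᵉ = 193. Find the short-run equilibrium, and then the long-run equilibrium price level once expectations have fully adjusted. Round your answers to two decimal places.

Short run: with pᵉ = 193, SRAS is y = 1022 + 8p. Setting AD = SRAS gives 2870 = 19p, so p = 151.05 and y = 3892 − 11p = 2230.42.
Output 2230.42 is below potential 2566, so over time expected prices fall and SRAS shifts right until y returns to 2566.
Long run: y = 2566 on the AD curve gives 2566 = 3892 − 11p, so p = 120.55.

Short run: p = 151.05, y = 2230.42. Long run: p = 120.55.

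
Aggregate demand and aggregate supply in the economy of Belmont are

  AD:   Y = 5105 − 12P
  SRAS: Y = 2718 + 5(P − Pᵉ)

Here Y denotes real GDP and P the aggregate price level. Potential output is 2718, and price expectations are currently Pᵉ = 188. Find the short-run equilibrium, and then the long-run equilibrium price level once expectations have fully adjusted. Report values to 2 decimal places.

Short run: P = 195.71, Y = 2756.53. Long run: P = 198.92.

Short run: with Pᵉ = 188, SRAS is Y = 1778 + 5P. Setting AD = SRAS gives 3327 = 17P, so P = 195.71 and Y = 5105 − 12P = 2756.53.
Output 2756.53 is above potential 2718, so over time expected prices rise and SRAS shifts left until Y returns to 2718.
Long run: Y = 2718 on the AD curve gives 2718 = 5105 − 12P, so P = 198.92.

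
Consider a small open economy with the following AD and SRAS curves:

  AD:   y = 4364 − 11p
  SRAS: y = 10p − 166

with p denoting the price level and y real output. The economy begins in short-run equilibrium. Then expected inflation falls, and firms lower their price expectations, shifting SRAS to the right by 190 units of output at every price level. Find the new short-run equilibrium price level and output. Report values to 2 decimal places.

p = 206.67, y = 2090.67

This is a positive supply shock: SRAS shifts right.
New SRAS: y = 24 + 10p.
Set AD = SRAS: 4364 − 11p = 24 + 10p, so 4340 = 21p and p = 206.67.
Substituting into AD, y = 2090.67.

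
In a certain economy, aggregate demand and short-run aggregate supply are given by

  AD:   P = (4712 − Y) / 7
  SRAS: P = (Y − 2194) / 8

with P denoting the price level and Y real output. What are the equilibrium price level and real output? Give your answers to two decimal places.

P = 167.87, Y = 3536.93

Rearrange AD to Y = 4712 − 7P.
Rearrange SRAS to Y = 2194 + 8P.
Set AD = SRAS: 4712 − 7P = 2194 + 8P, so 2518 = 15P and P = 167.87.
Substituting into AD, Y = 4712 − 7P = 3536.93.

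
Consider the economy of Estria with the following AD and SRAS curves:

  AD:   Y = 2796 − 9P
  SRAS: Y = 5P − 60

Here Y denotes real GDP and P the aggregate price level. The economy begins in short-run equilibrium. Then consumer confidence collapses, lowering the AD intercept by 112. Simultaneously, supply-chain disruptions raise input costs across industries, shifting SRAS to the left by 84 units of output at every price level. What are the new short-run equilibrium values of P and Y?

After both shocks: AD is Y = 2684 − 9P and SRAS is Y = 5P − 144.
Setting them equal: 2828 = 14P, so P = 202.
Y = 2684 − 9·202 = 866.

P = 202, Y = 866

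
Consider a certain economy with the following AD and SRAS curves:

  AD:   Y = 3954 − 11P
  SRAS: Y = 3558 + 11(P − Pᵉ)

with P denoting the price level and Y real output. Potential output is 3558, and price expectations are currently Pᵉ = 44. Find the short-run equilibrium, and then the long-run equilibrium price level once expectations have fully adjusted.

Short run: P = 40, Y = 3514. Long run: P = 36.

Short run: with Pᵉ = 44, SRAS is Y = 3074 + 11P. Setting AD = SRAS gives 880 = 22P, so P = 40 and Y = 3954 − 11·40 = 3514.
Output 3514 is below potential 3558, so over time expected prices fall and SRAS shifts right until Y returns to 3558.
Long run: Y = 3558 on the AD curve gives 3558 = 3954 − 11P, so P = 36.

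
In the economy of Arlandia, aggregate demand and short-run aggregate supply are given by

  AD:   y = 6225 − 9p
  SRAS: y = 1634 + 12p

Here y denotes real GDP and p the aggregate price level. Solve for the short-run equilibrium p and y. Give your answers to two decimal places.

p = 218.62, y = 4257.43

Set AD = SRAS: 6225 − 9p = 1634 + 12p, so 4591 = 21p and p = 218.62.
Substituting into AD, y = 6225 − 9p = 4257.43.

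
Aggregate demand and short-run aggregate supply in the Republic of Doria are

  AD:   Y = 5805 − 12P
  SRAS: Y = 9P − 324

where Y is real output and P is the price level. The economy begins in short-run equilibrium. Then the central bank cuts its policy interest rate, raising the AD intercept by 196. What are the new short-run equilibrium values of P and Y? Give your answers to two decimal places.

This is a positive demand shock: AD shifts right.
New AD: Y = 6001 − 12P.
Set AD = SRAS: 6001 − 12P = 9P − 324, so 6325 = 21P and P = 301.19.
Substituting into AD, Y = 2386.71.

P = 301.19, Y = 2386.71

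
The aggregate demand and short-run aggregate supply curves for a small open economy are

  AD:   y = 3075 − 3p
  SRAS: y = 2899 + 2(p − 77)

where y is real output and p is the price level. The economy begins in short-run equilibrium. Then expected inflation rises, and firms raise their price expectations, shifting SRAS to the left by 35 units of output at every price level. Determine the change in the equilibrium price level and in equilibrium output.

This is a negative supply shock: SRAS shifts left.
New SRAS: y = 2710 + 2p.
Set AD = SRAS: 3075 − 3p = 2710 + 2p, so 365 = 5p and p = 73.
y = 3075 − 3·73 = 2856.
Initially p = 66, y = 2877, so Δp = +7 and Δy = -21.

Δp = +7, Δy = -21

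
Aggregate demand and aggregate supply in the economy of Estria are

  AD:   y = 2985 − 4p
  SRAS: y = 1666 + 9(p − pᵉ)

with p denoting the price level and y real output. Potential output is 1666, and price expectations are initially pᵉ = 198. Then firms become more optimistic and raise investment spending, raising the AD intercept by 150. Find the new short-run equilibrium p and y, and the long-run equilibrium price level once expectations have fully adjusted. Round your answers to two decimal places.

AD shifts right: new AD is y = 3135 − 4p. With pᵉ = 198, SRAS is y = 9p − 116.
Short run: 3135 − 4p = 9p − 116 gives 3251 = 13p, so p = 250.08 and y = 3135 − 4p = 2134.69.
y = 2134.69 is above potential 1666; expectations adjust and SRAS shifts left until y = 1666.
Long run: on the new AD curve, 1666 = 3135 − 4p gives p = 367.25.

Short run: p = 250.08, y = 2134.69. Long run: p = 367.25.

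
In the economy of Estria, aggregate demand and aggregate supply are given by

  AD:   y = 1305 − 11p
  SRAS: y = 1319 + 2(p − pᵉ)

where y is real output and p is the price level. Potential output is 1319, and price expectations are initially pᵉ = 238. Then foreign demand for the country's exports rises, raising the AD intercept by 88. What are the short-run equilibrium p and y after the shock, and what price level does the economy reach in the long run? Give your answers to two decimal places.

AD shifts right: new AD is y = 1393 − 11p. With pᵉ = 238, SRAS is y = 843 + 2p.
Short run: 1393 − 11p = 843 + 2p gives 550 = 13p, so p = 42.31 and y = 1393 − 11p = 927.62.
y = 927.62 is below potential 1319; expectations adjust and SRAS shifts right until y = 1319.
Long run: on the new AD curve, 1319 = 1393 − 11p gives p = 6.73.

Short run: p = 42.31, y = 927.62. Long run: p = 6.73.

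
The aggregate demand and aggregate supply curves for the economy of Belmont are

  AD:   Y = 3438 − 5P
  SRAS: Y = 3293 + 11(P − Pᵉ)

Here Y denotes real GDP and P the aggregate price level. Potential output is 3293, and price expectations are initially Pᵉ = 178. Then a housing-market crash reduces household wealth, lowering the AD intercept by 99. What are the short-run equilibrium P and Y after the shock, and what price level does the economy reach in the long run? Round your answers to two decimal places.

AD shifts left: new AD is Y = 3339 − 5P. With Pᵉ = 178, SRAS is Y = 1335 + 11P.
Short run: 3339 − 5P = 1335 + 11P gives 2004 = 16P, so P = 125.25 and Y = 3339 − 5P = 2712.75.
Y = 2712.75 is below potential 3293; expectations adjust and SRAS shifts right until Y = 3293.
Long run: on the new AD curve, 3293 = 3339 − 5P gives P = 9.20.

Short run: P = 125.25, Y = 2712.75. Long run: P = 9.20.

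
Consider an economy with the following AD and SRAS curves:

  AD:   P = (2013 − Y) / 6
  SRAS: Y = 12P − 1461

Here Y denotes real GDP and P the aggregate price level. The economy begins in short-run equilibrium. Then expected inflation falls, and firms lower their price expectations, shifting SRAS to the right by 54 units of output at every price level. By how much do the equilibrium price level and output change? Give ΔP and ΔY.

ΔP = -3, ΔY = +18

This is a positive supply shock: SRAS shifts right.
New SRAS: Y = 12P − 1407.
Set AD = SRAS: 2013 − 6P = 12P − 1407, so 3420 = 18P and P = 190.
Y = 2013 − 6·190 = 873.
Initially P = 193, Y = 855, so ΔP = -3 and ΔY = +18.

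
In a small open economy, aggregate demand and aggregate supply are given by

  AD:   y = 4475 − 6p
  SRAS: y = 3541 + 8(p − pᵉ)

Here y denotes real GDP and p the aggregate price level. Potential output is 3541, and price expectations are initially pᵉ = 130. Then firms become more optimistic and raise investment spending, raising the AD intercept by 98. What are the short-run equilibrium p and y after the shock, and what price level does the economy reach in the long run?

AD shifts right: new AD is y = 4573 − 6p. With pᵉ = 130, SRAS is y = 2501 + 8p.
Short run: 4573 − 6p = 2501 + 8p gives 2072 = 14p, so p = 148 and y = 4573 − 6·148 = 3685.
y = 3685 is above potential 3541; expectations adjust and SRAS shifts left until y = 3541.
Long run: on the new AD curve, 3541 = 4573 − 6p gives p = 172.

Short run: p = 148, y = 3685. Long run: p = 172.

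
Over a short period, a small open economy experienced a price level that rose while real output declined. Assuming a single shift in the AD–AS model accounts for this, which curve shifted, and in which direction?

P rose and Y fell. An AD shift moves P and Y in the same direction; an SRAS shift moves them in opposite directions.
Here P and Y moved in opposite directions, so the SRAS curve shifted.
Since Y fell, SRAS shifted left.

SRAS shifted left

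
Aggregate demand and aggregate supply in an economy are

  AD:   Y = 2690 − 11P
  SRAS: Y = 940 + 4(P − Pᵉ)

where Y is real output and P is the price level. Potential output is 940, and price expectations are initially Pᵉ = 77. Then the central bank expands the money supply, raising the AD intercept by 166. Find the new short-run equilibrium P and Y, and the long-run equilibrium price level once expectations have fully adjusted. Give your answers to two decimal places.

AD shifts right: new AD is Y = 2856 − 11P. With Pᵉ = 77, SRAS is Y = 632 + 4P.
Short run: 2856 − 11P = 632 + 4P gives 2224 = 15P, so P = 148.27 and Y = 2856 − 11P = 1225.07.
Y = 1225.07 is above potential 940; expectations adjust and SRAS shifts left until Y = 940.
Long run: on the new AD curve, 940 = 2856 − 11P gives P = 174.18.

Short run: P = 148.27, Y = 1225.07. Long run: P = 174.18.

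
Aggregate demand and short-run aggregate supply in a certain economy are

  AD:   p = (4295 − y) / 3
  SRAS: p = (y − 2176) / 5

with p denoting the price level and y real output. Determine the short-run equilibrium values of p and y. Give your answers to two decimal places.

Rearrange AD to y = 4295 − 3p.
Rearrange SRAS to y = 2176 + 5p.
Set AD = SRAS: 4295 − 3p = 2176 + 5p, so 2119 = 8p and p = 264.88.
Substituting into AD, y = 4295 − 3p = 3500.38.

p = 264.88, y = 3500.38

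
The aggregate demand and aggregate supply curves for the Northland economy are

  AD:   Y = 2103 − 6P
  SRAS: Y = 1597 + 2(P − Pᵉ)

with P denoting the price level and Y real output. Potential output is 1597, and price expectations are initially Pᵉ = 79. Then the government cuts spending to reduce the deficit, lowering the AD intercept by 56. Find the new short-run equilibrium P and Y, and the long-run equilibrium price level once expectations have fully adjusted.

AD shifts left: new AD is Y = 2047 − 6P. With Pᵉ = 79, SRAS is Y = 1439 + 2P.
Short run: 2047 − 6P = 1439 + 2P gives 608 = 8P, so P = 76 and Y = 2047 − 6·76 = 1591.
Y = 1591 is below potential 1597; expectations adjust and SRAS shifts right until Y = 1597.
Long run: on the new AD curve, 1597 = 2047 − 6P gives P = 75.

Short run: P = 76, Y = 1591. Long run: P = 75.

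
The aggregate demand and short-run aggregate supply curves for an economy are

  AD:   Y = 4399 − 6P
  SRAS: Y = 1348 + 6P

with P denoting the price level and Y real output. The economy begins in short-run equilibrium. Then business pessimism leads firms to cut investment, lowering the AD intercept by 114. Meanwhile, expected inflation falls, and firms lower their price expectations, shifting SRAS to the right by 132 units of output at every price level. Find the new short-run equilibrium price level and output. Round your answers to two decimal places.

P = 233.75, Y = 2882.50

After both shocks: AD is Y = 4285 − 6P and SRAS is Y = 1480 + 6P.
Setting them equal: 2805 = 12P, so P = 233.75.
Substituting into AD, Y = 2882.50.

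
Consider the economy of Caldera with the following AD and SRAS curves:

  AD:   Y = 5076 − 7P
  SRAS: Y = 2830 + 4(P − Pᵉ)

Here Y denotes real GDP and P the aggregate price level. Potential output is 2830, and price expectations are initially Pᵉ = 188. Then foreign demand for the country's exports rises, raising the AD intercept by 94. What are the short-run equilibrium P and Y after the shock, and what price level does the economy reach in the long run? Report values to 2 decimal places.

Short run: P = 281.09, Y = 3202.36. Long run: P = 334.29.

AD shifts right: new AD is Y = 5170 − 7P. With Pᵉ = 188, SRAS is Y = 2078 + 4P.
Short run: 5170 − 7P = 2078 + 4P gives 3092 = 11P, so P = 281.09 and Y = 5170 − 7P = 3202.36.
Y = 3202.36 is above potential 2830; expectations adjust and SRAS shifts left until Y = 2830.
Long run: on the new AD curve, 2830 = 5170 − 7P gives P = 334.29.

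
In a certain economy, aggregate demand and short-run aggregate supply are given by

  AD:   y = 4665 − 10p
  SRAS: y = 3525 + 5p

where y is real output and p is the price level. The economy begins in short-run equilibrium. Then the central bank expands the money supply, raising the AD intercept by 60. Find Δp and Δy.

Δp = +4, Δy = +20

This is a positive demand shock: AD shifts right.
New AD: y = 4725 − 10p.
Set AD = SRAS: 4725 − 10p = 3525 + 5p, so 1200 = 15p and p = 80.
y = 4725 − 10·80 = 3925.
Initially p = 76, y = 3905, so Δp = +4 and Δy = +20.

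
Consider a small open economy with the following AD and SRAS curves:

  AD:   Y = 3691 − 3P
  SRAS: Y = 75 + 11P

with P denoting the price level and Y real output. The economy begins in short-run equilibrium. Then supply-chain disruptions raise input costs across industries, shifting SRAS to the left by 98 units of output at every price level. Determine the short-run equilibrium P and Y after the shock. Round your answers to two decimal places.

P = 265.29, Y = 2895.14

This is a negative supply shock: SRAS shifts left.
New SRAS: Y = 11P − 23.
Set AD = SRAS: 3691 − 3P = 11P − 23, so 3714 = 14P and P = 265.29.
Substituting into AD, Y = 2895.14.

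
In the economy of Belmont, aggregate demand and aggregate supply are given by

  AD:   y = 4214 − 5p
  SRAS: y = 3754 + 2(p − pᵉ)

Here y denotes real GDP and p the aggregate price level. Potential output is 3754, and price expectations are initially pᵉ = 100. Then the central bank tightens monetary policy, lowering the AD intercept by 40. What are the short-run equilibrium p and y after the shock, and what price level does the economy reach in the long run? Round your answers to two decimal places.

AD shifts left: new AD is y = 4174 − 5p. With pᵉ = 100, SRAS is y = 3554 + 2p.
Short run: 4174 − 5p = 3554 + 2p gives 620 = 7p, so p = 88.57 and y = 4174 − 5p = 3731.14.
y = 3731.14 is below potential 3754; expectations adjust and SRAS shifts right until y = 3754.
Long run: on the new AD curve, 3754 = 4174 − 5p gives p = 84.00.

Short run: p = 88.57, y = 3731.14. Long run: p = 84.00.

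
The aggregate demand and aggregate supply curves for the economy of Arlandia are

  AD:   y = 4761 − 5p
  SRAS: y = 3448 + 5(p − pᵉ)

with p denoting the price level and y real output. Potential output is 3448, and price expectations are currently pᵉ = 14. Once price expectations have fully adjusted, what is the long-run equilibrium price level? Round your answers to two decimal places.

Short run: with pᵉ = 14, SRAS is y = 3378 + 5p. Setting AD = SRAS gives 1383 = 10p, so p = 138.30 and y = 4761 − 5p = 4069.50.
Output 4069.50 is above potential 3448, so over time expected prices rise and SRAS shifts left until y returns to 3448.
Long run: y = 3448 on the AD curve gives 3448 = 4761 − 5p, so p = 262.60.

Long-run p = 262.60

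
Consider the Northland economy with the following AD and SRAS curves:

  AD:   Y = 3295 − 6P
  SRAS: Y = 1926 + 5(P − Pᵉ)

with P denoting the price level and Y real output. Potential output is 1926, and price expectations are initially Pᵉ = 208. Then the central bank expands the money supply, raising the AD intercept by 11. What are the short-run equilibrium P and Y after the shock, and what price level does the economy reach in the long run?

Short run: P = 220, Y = 1986. Long run: P = 230.

AD shifts right: new AD is Y = 3306 − 6P. With Pᵉ = 208, SRAS is Y = 886 + 5P.
Short run: 3306 − 6P = 886 + 5P gives 2420 = 11P, so P = 220 and Y = 3306 − 6·220 = 1986.
Y = 1986 is above potential 1926; expectations adjust and SRAS shifts left until Y = 1926.
Long run: on the new AD curve, 1926 = 3306 − 6P gives P = 230.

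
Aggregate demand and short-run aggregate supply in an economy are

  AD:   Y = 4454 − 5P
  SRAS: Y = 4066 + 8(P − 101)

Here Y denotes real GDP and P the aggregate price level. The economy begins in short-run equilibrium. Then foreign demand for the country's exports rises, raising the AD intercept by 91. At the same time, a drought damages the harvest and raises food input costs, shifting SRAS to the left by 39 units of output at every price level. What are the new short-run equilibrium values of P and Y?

After both shocks: AD is Y = 4545 − 5P and SRAS is Y = 3219 + 8P.
Setting them equal: 1326 = 13P, so P = 102.
Y = 4545 − 5·102 = 4035.

P = 102, Y = 4035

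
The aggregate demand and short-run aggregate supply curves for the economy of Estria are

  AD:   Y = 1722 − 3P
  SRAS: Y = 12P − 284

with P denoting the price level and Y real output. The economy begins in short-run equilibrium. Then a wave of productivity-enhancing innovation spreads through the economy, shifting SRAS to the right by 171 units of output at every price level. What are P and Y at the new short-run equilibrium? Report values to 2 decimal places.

P = 122.33, Y = 1355.00

This is a positive supply shock: SRAS shifts right.
New SRAS: Y = 12P − 113.
Set AD = SRAS: 1722 − 3P = 12P − 113, so 1835 = 15P and P = 122.33.
Substituting into AD, Y = 1355.00.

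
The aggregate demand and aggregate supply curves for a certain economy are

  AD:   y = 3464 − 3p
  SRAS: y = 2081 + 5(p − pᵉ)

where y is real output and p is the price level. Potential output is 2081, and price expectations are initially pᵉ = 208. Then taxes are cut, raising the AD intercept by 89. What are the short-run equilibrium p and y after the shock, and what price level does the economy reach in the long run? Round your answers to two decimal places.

AD shifts right: new AD is y = 3553 − 3p. With pᵉ = 208, SRAS is y = 1041 + 5p.
Short run: 3553 − 3p = 1041 + 5p gives 2512 = 8p, so p = 314.00 and y = 3553 − 3p = 2611.00.
y = 2611.00 is above potential 2081; expectations adjust and SRAS shifts left until y = 2081.
Long run: on the new AD curve, 2081 = 3553 − 3p gives p = 490.67.

Short run: p = 314.00, y = 2611.00. Long run: p = 490.67.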